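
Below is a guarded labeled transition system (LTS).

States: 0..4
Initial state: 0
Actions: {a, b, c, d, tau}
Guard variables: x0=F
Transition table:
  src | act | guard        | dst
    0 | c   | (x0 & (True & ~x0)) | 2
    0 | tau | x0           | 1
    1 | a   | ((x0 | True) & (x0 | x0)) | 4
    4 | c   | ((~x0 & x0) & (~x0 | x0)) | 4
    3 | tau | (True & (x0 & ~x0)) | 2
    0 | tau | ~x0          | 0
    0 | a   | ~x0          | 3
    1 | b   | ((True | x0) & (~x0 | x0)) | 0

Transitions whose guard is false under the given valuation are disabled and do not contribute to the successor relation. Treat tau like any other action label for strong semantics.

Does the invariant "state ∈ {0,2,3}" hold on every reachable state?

Inv-set: {0,2,3}
Reach set: {0,3}
  0: ok
  3: ok

Answer: INVARIANT HOLDS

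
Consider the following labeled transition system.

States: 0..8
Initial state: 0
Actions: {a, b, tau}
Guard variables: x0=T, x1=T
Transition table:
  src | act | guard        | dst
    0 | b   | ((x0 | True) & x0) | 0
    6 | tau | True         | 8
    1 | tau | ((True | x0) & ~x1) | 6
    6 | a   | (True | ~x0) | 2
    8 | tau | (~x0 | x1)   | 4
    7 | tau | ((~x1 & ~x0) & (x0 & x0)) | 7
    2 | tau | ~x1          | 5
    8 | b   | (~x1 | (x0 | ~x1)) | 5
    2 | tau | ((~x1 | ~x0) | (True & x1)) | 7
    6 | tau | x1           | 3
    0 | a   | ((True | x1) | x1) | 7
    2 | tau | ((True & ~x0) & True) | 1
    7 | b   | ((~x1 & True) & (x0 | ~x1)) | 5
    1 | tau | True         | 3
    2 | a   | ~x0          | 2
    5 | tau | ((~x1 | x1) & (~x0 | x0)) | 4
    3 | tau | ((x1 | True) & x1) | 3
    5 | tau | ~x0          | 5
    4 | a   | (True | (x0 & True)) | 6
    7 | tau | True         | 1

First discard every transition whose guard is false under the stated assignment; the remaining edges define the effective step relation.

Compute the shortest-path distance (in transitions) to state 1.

Answer: 2

Working:
Breadth-first toward 1:
  depth 0: {0}
  depth 1: {7}
  depth 2: {1}
depth(1)=2, e.g. a·tau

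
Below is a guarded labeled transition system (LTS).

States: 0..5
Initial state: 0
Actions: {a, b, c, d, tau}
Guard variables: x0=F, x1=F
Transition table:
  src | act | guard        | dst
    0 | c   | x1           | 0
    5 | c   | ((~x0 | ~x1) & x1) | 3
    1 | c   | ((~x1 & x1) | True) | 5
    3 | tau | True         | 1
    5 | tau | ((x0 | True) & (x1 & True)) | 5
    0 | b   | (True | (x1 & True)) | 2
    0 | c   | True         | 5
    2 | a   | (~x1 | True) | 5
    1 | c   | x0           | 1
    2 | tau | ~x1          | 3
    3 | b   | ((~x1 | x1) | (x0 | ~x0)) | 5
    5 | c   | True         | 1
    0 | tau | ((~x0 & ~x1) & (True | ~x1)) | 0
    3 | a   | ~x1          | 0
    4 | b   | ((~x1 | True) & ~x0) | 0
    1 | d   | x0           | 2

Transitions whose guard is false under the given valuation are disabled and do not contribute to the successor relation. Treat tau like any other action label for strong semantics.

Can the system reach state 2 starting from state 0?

11 transition(s) survive guard evaluation.
L0 = {0}
L1 = {2,5}  cumulative {0,2,5}
L2 = {1,3}  cumulative {0,1,2,3,5}
R = {0,1,2,3,5}
Path to 2: b

Answer: REACHABLE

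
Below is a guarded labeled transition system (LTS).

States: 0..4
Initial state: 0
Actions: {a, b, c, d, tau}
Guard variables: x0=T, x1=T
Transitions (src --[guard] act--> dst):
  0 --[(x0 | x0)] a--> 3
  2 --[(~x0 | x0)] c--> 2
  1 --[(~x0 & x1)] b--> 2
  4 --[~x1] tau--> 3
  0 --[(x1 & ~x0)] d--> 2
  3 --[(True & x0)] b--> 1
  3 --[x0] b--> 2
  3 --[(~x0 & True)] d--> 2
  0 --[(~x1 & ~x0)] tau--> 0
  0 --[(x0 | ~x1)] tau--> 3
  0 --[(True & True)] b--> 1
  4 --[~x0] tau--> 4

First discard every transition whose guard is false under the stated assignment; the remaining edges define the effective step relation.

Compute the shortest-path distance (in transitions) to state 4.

Layered search for 4:
  depth 0: {0}
  depth 1: {1,3}
  depth 2: {2}
4 never appears.

Answer: UNREACHABLE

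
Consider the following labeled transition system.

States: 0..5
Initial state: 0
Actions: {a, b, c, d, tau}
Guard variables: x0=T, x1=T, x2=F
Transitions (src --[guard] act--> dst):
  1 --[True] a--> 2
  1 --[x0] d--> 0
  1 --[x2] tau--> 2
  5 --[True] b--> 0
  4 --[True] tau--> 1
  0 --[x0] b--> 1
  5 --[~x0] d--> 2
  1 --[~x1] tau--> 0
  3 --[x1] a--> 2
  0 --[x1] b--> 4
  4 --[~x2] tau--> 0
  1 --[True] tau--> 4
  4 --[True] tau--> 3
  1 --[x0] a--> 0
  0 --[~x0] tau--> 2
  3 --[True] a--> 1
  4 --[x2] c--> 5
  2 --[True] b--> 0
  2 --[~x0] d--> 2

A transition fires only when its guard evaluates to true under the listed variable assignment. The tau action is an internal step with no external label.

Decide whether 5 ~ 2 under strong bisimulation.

Refine partition for ~:
  π0 = {{0,1,2,3,4,5}}
  π1 = {{0,2,5},{1},{3},{4}}
  π2 = {{0},{1},{2,5},{3},{4}}
5 equivalence class(es) (converged in 3)
class of 5: {2,5}; class of 2: {2,5}

Answer: BISIMILAR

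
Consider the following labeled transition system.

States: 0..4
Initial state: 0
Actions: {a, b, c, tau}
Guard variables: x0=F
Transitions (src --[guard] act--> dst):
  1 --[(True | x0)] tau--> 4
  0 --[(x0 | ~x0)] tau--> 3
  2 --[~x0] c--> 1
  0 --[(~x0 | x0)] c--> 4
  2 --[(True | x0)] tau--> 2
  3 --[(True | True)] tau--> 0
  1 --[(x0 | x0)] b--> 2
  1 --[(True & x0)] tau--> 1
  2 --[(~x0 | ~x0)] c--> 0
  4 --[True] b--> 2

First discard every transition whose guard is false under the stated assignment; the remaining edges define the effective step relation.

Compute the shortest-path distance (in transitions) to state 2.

Answer: 2

Working:
BFS to 2:
  depth 0: {0}
  depth 1: {3,4}
  depth 2: {2}
depth(2)=2, e.g. c·b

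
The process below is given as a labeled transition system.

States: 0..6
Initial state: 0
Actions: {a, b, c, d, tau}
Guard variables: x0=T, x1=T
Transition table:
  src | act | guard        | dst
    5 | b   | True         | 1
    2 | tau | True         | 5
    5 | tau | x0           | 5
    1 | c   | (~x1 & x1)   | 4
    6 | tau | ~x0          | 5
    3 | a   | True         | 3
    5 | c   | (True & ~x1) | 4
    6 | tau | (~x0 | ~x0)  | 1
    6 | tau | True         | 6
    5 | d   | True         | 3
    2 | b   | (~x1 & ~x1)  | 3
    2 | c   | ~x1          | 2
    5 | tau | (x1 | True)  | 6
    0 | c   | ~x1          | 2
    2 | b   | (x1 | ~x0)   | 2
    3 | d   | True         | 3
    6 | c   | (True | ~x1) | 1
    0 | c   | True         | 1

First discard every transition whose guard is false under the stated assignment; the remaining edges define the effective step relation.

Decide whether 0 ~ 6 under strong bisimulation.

Answer: NOT BISIMILAR

Analysis:
Compute ~ classes (split until stable):
  P[0] = {{0,1,2,3,4,5,6}}
  P[1] = {{0},{1,4},{2},{3},{5},{6}}
stable after 2 split(s): 6 block(s)
[0]={0}  [6]={6}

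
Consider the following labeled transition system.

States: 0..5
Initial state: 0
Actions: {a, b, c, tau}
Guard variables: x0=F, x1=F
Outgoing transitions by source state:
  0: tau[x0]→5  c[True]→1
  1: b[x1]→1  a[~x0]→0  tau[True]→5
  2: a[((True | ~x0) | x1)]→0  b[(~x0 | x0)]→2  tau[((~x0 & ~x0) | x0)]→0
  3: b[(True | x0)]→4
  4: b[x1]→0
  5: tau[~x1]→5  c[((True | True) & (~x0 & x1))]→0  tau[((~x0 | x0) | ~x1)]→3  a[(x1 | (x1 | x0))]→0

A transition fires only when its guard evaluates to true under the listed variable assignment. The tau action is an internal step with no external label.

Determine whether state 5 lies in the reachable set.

Guard filter leaves 9 enabled edge(s).
depth 0: {0}
depth 1: {1}  cumulative {0,1}
depth 2: {5}  cumulative {0,1,5}
depth 3: {3}  cumulative {0,1,3,5}
depth 4: {4}  cumulative {0,1,3,4,5}
Reachable = {0,1,3,4,5}
witness 5: c·tau

Answer: REACHABLE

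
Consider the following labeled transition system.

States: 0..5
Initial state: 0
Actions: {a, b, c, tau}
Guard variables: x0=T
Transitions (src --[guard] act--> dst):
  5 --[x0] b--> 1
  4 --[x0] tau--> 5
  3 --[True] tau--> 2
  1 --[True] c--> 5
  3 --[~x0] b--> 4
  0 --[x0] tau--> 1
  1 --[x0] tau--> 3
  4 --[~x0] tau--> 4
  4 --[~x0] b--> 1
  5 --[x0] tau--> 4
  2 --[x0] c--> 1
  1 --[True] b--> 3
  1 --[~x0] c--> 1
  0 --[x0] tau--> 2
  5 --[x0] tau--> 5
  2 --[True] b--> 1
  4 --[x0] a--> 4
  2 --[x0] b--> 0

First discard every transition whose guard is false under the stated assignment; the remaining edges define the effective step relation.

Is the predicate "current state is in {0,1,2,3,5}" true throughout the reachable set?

Inv-set: {0,1,2,3,5}
Reachable = {0,1,2,3,4,5}
  0: ✓
  1: ✓
  2: ✓
  3: ✓
  4: outside
  5: ✓
witness against invariant: tau·c·tau → 4

Answer: INVARIANT VIOLATED at state 4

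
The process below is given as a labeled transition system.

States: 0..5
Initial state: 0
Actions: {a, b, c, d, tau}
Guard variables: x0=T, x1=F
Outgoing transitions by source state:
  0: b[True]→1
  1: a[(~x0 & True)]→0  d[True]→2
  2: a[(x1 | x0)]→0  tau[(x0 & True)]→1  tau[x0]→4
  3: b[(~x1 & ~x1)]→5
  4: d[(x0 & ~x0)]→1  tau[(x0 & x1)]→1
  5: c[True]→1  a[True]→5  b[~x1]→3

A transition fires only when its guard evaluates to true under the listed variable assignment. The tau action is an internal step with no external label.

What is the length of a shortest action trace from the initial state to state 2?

Answer: 2

Analysis:
Layered search for 2:
  depth 0: {0}
  depth 1: {1}
  depth 2: {2}
depth(2)=2, e.g. b·d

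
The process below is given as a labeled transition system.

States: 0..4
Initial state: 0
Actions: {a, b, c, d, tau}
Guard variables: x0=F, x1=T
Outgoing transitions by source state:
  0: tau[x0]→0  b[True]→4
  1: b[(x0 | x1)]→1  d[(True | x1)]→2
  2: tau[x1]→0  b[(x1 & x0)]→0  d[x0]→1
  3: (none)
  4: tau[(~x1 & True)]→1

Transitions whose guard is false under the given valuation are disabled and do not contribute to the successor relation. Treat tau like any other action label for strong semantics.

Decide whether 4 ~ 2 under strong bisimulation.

Answer: NOT BISIMILAR

Trace:
Refine partition for ~:
  π0 = {{0,1,2,3,4}}
  π1 = {{0},{1},{2},{3,4}}
Fixed point at round 2; 4 class(es).
class of 4: {3,4}; class of 2: {2}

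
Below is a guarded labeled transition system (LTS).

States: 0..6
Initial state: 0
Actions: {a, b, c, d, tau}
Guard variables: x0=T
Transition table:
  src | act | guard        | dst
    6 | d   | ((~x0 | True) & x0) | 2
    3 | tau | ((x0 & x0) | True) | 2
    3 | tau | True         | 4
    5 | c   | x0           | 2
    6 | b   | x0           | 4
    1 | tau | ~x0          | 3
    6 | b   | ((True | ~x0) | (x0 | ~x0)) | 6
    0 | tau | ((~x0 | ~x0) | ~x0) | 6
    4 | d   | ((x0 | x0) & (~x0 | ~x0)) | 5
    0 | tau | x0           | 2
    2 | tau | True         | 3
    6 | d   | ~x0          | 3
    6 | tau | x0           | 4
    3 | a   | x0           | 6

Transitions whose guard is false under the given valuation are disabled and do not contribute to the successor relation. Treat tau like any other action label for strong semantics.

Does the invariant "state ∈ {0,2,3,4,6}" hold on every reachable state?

Answer: INVARIANT HOLDS

Working:
Safe = {0,2,3,4,6}
Reachable = {0,2,3,4,6}
  0: safe
  2: safe
  3: safe
  4: safe
  6: safe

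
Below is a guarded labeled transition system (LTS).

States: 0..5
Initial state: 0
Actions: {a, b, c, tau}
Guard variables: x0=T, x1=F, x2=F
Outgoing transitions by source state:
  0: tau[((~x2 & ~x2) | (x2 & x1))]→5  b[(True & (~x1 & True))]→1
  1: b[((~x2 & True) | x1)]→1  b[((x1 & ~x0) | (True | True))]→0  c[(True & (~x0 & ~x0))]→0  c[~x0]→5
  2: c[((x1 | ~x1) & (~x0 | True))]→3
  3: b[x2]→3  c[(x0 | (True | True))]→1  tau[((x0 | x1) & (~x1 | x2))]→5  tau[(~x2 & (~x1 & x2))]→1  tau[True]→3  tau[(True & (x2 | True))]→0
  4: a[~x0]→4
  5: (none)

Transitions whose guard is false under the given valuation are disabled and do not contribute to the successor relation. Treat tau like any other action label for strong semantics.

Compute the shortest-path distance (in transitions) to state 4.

Breadth-first toward 4:
  Layer 0: {0}
  Layer 1: {1,5}
4 never appears.

Answer: UNREACHABLE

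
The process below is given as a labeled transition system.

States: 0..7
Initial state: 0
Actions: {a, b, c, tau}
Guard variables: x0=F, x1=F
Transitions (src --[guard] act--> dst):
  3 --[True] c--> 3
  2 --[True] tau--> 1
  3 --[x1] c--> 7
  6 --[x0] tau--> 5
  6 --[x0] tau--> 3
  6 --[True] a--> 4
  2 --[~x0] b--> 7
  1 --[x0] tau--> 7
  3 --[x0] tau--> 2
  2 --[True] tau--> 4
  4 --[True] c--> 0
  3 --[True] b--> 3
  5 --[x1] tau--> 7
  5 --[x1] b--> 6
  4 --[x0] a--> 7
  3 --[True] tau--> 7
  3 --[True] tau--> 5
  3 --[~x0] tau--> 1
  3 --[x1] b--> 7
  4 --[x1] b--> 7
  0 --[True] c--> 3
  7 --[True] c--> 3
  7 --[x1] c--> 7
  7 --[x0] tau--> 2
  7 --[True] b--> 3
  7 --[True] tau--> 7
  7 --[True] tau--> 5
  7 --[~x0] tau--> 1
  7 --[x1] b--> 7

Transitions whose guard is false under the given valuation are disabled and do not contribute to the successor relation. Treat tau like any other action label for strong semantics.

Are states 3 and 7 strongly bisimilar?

Answer: BISIMILAR

Working:
Refine partition for ~:
  round 0: {{0,1,2,3,4,5,6,7}}
  round 1: {{0,4},{1,5},{2},{3,7},{6}}
  round 2: {{0},{1,5},{2},{3,7},{4},{6}}
stable after 3 split(s): 6 block(s)
class of 3: {3,7}; class of 7: {3,7}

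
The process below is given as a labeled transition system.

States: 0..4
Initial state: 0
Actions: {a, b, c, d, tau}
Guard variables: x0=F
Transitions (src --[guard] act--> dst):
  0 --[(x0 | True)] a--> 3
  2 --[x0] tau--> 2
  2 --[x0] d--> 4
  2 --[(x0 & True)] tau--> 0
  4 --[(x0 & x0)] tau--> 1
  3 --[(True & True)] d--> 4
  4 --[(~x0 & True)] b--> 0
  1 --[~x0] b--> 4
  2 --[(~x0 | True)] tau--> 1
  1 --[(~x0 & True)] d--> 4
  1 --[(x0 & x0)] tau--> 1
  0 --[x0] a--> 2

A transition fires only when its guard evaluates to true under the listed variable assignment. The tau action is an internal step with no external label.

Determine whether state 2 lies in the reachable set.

Answer: UNREACHABLE

Working:
After dropping false guards: 6 live edges.
L0 = {0}
L1 = {3}  total {0,3}
L2 = {4}  total {0,3,4}
Reach set: {0,3,4}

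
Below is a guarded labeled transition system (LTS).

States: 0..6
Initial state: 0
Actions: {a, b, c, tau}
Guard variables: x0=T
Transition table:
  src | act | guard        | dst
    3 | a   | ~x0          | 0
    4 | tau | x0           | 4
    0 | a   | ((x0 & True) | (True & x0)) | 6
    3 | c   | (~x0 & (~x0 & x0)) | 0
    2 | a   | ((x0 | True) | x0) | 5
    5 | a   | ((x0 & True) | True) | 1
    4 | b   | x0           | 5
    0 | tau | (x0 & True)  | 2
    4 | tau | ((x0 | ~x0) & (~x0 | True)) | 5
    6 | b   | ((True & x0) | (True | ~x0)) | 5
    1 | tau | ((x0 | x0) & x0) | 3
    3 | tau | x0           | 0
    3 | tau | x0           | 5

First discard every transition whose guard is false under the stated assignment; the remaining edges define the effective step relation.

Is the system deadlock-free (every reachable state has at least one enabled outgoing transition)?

Reach set: {0,1,2,3,5,6}
  0: a→6  tau→2  [deg 2]
  1: tau→3  [deg 1]
  2: a→5  [deg 1]
  3: tau→0  tau→5  [deg 2]
  5: a→1  [deg 1]
  6: b→5  [deg 1]

Answer: DEADLOCK-FREE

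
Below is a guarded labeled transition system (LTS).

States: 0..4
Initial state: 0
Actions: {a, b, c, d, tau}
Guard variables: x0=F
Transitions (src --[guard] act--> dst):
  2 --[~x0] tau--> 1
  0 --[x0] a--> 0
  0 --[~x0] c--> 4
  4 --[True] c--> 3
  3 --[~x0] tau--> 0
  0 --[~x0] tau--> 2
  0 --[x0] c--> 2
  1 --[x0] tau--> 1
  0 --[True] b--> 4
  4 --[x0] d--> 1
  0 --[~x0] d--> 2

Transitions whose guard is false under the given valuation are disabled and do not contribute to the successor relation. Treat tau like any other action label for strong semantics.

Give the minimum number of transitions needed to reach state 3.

BFS to 3:
  L0 = {0}
  L1 = {2,4}
  L2 = {1,3}
first hit 3 at d=2 via b·c

Answer: 2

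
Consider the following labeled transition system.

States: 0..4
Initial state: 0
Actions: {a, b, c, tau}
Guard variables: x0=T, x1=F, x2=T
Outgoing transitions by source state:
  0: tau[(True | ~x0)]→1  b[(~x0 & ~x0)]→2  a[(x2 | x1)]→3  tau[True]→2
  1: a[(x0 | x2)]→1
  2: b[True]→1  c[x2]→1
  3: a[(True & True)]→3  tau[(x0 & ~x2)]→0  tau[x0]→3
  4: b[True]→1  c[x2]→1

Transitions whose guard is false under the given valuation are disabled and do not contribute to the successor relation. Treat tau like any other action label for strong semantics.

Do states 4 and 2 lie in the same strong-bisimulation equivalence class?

Answer: BISIMILAR

Working:
Refine partition for ~:
  round 0: {{0,1,2,3,4}}
  round 1: {{0,3},{1},{2,4}}
  round 2: {{0},{1},{2,4},{3}}
stable after 3 split(s): 4 block(s)
[4]={2,4}  [2]={2,4}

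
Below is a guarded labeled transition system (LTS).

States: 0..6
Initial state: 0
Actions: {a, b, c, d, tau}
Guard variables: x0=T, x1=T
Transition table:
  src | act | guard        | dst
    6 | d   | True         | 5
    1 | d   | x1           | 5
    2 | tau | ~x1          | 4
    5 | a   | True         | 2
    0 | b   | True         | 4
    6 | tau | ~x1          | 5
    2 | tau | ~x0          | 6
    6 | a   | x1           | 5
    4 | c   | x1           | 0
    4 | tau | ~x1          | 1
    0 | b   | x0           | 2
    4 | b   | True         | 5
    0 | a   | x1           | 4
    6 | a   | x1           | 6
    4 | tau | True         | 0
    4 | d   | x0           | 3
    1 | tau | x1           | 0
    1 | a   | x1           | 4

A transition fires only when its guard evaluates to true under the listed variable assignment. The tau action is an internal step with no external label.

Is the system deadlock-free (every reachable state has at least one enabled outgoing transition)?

Reachable = {0,2,3,4,5}
  0: a→4  b→2  b→4  [deg 3]
  2: ∅  [no exit]
  3: ∅  [no exit]
  4: b→5  c→0  d→3  tau→0  [deg 4]
  5: a→2  [deg 1]
witness 2: b

Answer: DEADLOCK at state 2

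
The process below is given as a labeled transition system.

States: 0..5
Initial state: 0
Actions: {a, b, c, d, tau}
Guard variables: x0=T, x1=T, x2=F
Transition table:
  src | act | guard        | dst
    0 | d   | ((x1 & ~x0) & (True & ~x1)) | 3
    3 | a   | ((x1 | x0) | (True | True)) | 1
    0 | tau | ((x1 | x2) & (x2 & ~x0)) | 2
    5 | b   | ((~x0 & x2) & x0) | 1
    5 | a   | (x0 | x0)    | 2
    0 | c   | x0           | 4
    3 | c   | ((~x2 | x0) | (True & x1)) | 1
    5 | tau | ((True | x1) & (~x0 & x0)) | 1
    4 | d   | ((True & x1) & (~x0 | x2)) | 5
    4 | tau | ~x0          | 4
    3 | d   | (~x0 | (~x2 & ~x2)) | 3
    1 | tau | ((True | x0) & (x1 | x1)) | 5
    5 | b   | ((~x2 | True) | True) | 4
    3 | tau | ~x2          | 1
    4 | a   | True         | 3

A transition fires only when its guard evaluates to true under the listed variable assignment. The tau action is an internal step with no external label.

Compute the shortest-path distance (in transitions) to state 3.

Answer: 2

Analysis:
Breadth-first toward 3:
  Layer 0: {0}
  Layer 1: {4}
  Layer 2: {3}
3 enters at depth 2; path c·a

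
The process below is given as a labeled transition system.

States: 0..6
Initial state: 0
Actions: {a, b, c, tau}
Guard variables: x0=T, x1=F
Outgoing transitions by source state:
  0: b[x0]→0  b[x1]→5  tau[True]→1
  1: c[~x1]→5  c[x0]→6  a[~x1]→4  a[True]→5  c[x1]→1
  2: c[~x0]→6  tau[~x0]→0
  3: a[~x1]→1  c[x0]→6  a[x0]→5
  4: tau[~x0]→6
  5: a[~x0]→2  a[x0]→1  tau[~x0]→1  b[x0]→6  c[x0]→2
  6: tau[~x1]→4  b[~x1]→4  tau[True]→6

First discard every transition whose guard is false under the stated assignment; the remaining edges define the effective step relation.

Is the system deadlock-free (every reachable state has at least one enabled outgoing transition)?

Answer: DEADLOCK at state 2

Analysis:
Reachable = {0,1,2,4,5,6}
  0: b→0  tau→1  [2 exit(s)]
  1: a→4  a→5  c→5  c→6  [4 exit(s)]
  2: ∅  [no exit]
  4: ∅  [no exit]
  5: a→1  b→6  c→2  [3 exit(s)]
  6: b→4  tau→4  tau→6  [3 exit(s)]
trace reaching 2: tau·c·c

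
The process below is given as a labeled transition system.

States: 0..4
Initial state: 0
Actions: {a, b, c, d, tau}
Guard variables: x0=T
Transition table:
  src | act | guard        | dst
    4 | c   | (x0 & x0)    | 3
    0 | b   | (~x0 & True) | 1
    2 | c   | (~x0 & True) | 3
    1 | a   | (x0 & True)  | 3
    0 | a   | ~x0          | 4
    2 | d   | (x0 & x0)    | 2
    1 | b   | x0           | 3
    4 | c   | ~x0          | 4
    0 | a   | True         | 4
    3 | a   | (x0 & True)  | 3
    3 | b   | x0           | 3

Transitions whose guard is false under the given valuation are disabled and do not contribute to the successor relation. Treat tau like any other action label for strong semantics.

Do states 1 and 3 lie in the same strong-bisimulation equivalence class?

Bisimulation quotient by refinement:
  π0 = {{0,1,2,3,4}}
  π1 = {{0},{1,3},{2},{4}}
stable after 2 split(s): 4 block(s)
1∈{1,3}, 3∈{1,3}

Answer: BISIMILAR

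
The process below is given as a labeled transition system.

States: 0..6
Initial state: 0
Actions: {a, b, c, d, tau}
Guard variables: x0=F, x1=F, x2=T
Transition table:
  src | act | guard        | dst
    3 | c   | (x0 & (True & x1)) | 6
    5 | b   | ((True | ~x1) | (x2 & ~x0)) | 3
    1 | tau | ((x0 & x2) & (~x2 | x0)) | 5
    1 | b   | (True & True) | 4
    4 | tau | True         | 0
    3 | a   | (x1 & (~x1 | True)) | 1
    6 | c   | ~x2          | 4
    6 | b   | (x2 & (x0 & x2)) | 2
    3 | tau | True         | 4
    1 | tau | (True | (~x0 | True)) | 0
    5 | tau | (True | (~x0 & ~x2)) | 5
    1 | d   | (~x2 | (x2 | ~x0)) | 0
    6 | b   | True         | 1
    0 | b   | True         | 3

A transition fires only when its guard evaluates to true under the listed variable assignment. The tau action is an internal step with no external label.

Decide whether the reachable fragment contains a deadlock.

Answer: DEADLOCK-FREE

Analysis:
Reach set: {0,3,4}
  0: b→3  [1 exit(s)]
  3: tau→4  [1 exit(s)]
  4: tau→0  [1 exit(s)]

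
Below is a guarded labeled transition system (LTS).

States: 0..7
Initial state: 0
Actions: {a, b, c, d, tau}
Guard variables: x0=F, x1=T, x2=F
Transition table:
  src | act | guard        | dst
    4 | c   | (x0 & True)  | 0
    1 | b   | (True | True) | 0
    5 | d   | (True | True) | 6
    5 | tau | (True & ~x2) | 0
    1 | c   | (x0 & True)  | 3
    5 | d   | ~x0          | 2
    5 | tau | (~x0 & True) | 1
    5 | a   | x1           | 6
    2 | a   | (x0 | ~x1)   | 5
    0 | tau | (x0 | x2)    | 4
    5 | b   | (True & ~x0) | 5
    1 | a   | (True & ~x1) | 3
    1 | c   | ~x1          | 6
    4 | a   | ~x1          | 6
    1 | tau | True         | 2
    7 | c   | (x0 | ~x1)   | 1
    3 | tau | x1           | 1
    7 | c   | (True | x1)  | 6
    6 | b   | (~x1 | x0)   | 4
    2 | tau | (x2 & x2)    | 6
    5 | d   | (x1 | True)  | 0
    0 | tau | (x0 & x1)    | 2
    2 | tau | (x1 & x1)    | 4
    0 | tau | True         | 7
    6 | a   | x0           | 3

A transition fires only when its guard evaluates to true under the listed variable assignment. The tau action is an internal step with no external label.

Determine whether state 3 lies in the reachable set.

Answer: UNREACHABLE

Trace:
After dropping false guards: 13 live edges.
Layer 0: {0}
Layer 1: {7}  total {0,7}
Layer 2: {6}  total {0,6,7}
Reach set: {0,6,7}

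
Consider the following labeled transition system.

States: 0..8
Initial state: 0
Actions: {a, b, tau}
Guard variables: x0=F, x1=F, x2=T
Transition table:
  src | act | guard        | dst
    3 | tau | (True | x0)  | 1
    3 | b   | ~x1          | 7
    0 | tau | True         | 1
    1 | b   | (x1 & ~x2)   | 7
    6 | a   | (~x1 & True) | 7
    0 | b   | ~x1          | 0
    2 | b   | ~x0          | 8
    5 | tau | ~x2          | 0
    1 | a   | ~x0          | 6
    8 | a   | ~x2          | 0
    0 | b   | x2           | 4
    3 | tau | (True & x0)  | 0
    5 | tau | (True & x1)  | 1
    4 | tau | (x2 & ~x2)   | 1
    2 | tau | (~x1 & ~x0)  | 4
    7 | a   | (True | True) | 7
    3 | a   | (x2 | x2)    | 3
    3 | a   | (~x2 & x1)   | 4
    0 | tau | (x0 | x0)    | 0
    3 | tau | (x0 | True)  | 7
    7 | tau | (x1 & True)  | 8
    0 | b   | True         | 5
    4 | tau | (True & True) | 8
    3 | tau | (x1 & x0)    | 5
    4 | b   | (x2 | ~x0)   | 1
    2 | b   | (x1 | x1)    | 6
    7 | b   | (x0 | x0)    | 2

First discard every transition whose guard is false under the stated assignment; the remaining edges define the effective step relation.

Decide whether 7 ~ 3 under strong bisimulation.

Answer: NOT BISIMILAR

Working:
Compute ~ classes (split until stable):
  π0 = {{0,1,2,3,4,5,6,7,8}}
  π1 = {{0,2,4},{1,6,7},{3},{5,8}}
  π2 = {{0},{1,6,7},{2},{3},{4},{5,8}}
Fixed point at round 3; 6 class(es).
[7]={1,6,7}  [3]={3}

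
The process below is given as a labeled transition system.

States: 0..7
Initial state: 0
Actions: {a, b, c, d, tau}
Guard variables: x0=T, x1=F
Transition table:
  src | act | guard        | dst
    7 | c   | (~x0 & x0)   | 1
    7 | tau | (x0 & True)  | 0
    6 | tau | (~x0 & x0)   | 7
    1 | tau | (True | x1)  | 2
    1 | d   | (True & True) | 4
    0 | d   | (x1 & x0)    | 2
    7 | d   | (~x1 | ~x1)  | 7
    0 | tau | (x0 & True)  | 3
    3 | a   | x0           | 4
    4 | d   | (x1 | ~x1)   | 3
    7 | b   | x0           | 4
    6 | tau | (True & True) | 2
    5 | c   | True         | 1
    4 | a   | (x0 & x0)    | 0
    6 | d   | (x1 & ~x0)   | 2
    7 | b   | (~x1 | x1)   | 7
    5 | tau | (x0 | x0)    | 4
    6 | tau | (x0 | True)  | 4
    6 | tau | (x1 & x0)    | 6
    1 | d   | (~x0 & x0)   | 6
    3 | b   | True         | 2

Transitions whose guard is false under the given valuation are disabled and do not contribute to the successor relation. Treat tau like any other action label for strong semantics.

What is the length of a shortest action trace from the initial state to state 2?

Answer: 2

Working:
Breadth-first toward 2:
  Layer 0: {0}
  Layer 1: {3}
  Layer 2: {2,4}
first hit 2 at d=2 via tau·b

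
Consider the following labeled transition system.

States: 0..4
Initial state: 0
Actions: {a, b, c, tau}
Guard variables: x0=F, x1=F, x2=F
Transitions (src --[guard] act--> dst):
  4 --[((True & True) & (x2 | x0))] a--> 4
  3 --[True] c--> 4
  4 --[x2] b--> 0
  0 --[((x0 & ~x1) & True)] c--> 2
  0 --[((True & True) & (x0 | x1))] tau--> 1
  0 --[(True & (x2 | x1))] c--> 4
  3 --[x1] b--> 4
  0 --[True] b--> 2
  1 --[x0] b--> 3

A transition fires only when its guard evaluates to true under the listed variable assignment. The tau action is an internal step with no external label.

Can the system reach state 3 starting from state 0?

Answer: UNREACHABLE

Working:
Guard filter leaves 2 enabled edge(s).
Layer 0: {0}
Layer 1: {2}  cumulative {0,2}
R = {0,2}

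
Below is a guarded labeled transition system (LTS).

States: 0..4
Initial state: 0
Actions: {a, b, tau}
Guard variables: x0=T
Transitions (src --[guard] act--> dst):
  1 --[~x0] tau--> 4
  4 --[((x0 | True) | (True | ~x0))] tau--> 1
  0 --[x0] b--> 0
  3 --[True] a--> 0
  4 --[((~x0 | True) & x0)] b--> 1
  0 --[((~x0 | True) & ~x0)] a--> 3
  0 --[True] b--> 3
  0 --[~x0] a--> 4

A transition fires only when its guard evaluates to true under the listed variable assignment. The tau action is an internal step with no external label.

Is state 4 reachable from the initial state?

Answer: UNREACHABLE

Working:
Guard filter leaves 5 enabled edge(s).
Layer 0: {0}
Layer 1: {3}  cumulative {0,3}
Reachable = {0,3}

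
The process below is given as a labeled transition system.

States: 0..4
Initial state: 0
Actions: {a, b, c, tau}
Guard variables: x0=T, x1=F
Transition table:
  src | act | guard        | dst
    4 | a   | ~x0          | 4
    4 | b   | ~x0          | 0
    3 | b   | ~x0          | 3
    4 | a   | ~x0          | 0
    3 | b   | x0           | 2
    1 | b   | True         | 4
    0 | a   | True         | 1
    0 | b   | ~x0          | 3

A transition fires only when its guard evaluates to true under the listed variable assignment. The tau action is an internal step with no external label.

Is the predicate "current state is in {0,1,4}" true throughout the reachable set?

Answer: INVARIANT HOLDS

Trace:
Inv-set: {0,1,4}
R = {0,1,4}
  0: safe
  1: safe
  4: safe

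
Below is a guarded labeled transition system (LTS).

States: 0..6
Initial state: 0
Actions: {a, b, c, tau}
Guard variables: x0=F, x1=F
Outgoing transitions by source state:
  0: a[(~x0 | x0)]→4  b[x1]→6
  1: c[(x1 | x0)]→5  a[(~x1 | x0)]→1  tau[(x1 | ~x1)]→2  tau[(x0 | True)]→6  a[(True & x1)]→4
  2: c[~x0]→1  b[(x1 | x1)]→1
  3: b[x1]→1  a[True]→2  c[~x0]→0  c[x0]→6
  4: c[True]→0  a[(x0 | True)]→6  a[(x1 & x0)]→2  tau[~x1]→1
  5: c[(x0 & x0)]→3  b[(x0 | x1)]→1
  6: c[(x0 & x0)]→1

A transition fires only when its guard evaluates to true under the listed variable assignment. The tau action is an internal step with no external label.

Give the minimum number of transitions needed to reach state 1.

Answer: 2

Trace:
Layered search for 1:
  Layer 0: {0}
  Layer 1: {4}
  Layer 2: {1,6}
1 enters at depth 2; path a·tau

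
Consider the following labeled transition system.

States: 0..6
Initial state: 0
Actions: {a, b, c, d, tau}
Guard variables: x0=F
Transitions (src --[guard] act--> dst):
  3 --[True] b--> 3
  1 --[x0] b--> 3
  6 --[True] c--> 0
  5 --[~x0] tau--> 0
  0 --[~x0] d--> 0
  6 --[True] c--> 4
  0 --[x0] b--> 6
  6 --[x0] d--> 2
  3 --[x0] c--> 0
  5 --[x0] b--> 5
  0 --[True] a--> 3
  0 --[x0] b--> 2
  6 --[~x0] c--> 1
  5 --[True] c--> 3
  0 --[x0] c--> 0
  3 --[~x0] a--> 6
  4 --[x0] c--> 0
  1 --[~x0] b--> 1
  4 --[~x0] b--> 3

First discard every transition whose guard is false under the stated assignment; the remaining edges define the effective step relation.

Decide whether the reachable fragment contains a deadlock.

Answer: DEADLOCK-FREE

Working:
Reachable = {0,1,3,4,6}
  0: a→3  d→0  [deg 2]
  1: b→1  [deg 1]
  3: a→6  b→3  [deg 2]
  4: b→3  [deg 1]
  6: c→0  c→1  c→4  [deg 3]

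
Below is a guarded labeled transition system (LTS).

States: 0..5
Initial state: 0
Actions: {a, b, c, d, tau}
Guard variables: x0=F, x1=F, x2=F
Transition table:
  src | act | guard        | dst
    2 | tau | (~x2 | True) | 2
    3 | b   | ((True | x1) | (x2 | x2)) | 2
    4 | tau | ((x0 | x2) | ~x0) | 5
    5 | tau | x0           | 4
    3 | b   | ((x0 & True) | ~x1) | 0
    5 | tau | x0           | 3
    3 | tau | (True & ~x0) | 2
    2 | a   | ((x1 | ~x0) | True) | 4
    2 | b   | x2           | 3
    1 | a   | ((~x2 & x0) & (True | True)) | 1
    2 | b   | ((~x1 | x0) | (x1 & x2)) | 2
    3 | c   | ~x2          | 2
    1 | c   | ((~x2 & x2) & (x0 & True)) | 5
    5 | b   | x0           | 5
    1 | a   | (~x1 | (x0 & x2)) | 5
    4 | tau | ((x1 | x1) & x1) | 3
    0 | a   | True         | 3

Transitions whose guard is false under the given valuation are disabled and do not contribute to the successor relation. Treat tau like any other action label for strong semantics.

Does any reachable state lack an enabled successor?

Answer: DEADLOCK at state 5

Working:
Reachable = {0,2,3,4,5}
  0: a→3  [1 out]
  2: a→4  b→2  tau→2  [3 out]
  3: b→0  b→2  c→2  tau→2  [4 out]
  4: tau→5  [1 out]
  5: ∅  [STUCK]
Path to 5: a·b·a·tau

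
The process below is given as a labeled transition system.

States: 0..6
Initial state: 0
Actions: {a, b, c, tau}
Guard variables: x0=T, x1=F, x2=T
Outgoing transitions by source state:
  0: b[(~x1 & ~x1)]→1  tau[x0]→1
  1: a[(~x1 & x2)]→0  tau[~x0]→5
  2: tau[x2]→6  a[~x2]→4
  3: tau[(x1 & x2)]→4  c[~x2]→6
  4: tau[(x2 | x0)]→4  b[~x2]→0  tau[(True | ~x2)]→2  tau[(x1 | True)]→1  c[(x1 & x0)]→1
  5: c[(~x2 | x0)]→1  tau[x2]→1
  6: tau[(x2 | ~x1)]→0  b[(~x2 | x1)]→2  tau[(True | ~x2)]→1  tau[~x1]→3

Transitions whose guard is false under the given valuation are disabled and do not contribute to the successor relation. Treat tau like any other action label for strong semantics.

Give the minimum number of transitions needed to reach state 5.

Layered search for 5:
  Layer 0: {0}
  Layer 1: {1}
5 never appears.

Answer: UNREACHABLE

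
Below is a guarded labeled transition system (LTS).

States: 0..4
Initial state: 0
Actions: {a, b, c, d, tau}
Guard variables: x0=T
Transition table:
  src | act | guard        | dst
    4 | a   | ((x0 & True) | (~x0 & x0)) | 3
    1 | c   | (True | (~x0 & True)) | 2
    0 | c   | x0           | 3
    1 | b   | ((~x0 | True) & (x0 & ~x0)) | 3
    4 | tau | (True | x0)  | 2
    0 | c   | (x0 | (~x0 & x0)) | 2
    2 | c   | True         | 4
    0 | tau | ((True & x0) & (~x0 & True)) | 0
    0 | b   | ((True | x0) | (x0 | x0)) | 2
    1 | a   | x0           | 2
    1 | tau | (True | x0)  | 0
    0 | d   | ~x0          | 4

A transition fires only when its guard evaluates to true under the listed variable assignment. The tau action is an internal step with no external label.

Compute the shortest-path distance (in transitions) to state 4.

BFS to 4:
  Layer 0: {0}
  Layer 1: {2,3}
  Layer 2: {4}
4 enters at depth 2; path b·c

Answer: 2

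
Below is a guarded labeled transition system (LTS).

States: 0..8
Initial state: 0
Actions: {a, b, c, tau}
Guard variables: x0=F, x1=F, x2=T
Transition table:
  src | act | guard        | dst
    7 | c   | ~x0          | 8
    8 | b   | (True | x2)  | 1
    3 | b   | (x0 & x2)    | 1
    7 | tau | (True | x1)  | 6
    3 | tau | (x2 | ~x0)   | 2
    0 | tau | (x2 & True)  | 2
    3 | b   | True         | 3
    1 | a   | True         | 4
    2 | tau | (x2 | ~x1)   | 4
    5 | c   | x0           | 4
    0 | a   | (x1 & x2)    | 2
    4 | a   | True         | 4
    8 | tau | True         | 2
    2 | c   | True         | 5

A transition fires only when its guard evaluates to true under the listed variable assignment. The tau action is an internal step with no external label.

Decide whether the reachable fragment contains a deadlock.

R = {0,2,4,5}
  0: tau→2  [1 exit(s)]
  2: c→5  tau→4  [2 exit(s)]
  4: a→4  [1 exit(s)]
  5: ∅  [STUCK]
witness 5: tau·c

Answer: DEADLOCK at state 5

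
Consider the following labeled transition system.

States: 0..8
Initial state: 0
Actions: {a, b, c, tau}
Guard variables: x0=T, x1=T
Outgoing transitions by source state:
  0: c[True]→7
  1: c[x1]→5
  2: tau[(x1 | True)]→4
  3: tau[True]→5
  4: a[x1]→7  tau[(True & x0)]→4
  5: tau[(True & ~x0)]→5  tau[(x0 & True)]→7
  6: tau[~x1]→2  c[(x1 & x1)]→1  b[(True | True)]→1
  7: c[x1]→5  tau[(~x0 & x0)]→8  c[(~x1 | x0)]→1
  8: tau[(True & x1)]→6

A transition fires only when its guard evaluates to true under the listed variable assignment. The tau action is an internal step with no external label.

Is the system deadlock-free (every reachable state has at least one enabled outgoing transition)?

Answer: DEADLOCK-FREE

Trace:
Reach set: {0,1,5,7}
  0: c→7  [1 exit(s)]
  1: c→5  [1 exit(s)]
  5: tau→7  [1 exit(s)]
  7: c→1  c→5  [2 exit(s)]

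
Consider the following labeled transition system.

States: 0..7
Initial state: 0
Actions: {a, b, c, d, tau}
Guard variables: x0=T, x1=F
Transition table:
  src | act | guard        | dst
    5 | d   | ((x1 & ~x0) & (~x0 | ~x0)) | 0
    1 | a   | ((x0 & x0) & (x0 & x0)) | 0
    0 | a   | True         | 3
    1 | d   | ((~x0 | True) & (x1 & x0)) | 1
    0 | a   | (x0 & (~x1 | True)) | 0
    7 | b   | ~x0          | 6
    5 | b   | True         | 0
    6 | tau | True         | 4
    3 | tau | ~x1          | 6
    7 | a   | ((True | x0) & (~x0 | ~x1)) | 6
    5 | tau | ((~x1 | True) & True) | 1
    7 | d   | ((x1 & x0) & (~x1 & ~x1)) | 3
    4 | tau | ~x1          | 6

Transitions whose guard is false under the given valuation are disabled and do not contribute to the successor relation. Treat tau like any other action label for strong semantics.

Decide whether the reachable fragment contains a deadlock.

Answer: DEADLOCK-FREE

Analysis:
R = {0,3,4,6}
  0: a→0  a→3  [deg 2]
  3: tau→6  [deg 1]
  4: tau→6  [deg 1]
  6: tau→4  [deg 1]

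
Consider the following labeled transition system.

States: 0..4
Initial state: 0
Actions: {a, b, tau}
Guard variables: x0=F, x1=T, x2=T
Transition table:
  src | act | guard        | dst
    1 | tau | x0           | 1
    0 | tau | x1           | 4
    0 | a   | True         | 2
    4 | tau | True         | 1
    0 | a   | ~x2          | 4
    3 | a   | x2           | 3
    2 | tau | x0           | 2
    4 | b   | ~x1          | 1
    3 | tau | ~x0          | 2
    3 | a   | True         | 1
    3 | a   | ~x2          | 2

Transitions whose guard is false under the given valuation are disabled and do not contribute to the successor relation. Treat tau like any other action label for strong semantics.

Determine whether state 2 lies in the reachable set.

Answer: REACHABLE

Trace:
Guard filter leaves 6 enabled edge(s).
L0 = {0}
L1 = {2,4}  now seen {0,2,4}
L2 = {1}  now seen {0,1,2,4}
R = {0,1,2,4}
Path to 2: a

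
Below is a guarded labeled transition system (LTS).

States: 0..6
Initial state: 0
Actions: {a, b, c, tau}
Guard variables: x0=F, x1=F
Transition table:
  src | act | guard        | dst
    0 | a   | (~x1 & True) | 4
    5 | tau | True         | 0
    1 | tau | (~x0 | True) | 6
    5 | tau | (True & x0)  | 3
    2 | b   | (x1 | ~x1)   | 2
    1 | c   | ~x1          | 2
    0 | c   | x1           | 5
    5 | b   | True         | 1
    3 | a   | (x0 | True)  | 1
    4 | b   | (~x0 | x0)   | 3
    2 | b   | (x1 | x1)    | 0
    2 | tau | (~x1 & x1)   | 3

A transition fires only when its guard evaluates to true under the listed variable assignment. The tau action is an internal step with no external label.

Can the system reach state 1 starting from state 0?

After dropping false guards: 8 live edges.
L0 = {0}
L1 = {4}  total {0,4}
L2 = {3}  total {0,3,4}
L3 = {1}  total {0,1,3,4}
L4 = {2,6}  total {0,1,2,3,4,6}
Reachable = {0,1,2,3,4,6}
witness 1: a·b·a

Answer: REACHABLE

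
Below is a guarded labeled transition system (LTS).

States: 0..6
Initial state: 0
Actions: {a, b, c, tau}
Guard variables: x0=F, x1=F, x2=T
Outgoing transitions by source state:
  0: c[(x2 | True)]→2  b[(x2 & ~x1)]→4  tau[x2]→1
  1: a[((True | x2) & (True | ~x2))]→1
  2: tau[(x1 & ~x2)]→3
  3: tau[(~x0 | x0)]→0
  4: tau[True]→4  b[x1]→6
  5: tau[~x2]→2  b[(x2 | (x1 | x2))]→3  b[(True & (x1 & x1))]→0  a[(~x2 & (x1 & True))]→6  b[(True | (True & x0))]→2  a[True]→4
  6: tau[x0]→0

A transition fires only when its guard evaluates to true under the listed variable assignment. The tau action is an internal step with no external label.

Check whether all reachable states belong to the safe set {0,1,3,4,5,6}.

Answer: INVARIANT VIOLATED at state 2

Trace:
Allowed set {0,1,3,4,5,6}
R = {0,1,2,4}
  0: ok
  1: ok
  2: VIOLATES
  4: ok
reach 2 via c — violates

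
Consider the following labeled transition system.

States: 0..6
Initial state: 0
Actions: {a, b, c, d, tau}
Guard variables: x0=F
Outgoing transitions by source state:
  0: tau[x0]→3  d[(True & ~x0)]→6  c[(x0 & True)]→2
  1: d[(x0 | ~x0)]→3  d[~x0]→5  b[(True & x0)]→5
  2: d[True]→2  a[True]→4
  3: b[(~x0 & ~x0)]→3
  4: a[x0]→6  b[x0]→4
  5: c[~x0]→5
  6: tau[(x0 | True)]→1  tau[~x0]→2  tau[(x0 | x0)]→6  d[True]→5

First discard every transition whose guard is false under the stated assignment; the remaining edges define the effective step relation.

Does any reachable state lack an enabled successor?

Answer: DEADLOCK at state 4

Analysis:
Reachable = {0,1,2,3,4,5,6}
  0: d→6  [1 exit(s)]
  1: d→3  d→5  [2 exit(s)]
  2: a→4  d→2  [2 exit(s)]
  3: b→3  [1 exit(s)]
  4: ∅  [no exit]
  5: c→5  [1 exit(s)]
  6: d→5  tau→1  tau→2  [3 exit(s)]
Path to 4: d·tau·a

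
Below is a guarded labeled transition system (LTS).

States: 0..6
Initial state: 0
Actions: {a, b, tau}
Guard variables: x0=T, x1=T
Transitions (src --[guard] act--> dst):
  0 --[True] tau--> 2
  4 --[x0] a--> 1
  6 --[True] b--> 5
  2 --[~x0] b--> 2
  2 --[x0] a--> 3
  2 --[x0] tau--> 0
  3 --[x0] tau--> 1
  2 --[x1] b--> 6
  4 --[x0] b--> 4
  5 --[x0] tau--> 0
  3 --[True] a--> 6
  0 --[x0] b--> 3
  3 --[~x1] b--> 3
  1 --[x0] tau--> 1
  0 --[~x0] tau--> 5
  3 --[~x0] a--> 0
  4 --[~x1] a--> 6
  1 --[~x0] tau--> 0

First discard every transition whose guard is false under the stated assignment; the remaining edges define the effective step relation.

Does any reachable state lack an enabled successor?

Answer: DEADLOCK-FREE

Analysis:
R = {0,1,2,3,5,6}
  0: b→3  tau→2  [2 exit(s)]
  1: tau→1  [1 exit(s)]
  2: a→3  b→6  tau→0  [3 exit(s)]
  3: a→6  tau→1  [2 exit(s)]
  5: tau→0  [1 exit(s)]
  6: b→5  [1 exit(s)]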